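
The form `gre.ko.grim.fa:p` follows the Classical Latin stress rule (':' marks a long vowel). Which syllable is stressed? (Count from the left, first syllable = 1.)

3

Classical Latin: stress the penult if heavy (long vowel or closed), else the antepenult.
Weights: 2 ko L, 3 grim H, 4 fa:p H.
The penult (syllable 3, grim) is heavy, so it takes stress.
Stress on syllable 3: gre.ko.ˈgrim.fa:p.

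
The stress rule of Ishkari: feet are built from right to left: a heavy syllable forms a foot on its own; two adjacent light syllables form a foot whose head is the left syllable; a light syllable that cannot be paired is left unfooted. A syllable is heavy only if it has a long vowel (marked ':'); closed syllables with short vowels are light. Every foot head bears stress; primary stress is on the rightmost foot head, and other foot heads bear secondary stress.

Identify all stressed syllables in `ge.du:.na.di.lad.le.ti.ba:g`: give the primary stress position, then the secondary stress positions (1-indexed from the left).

primary 8, secondary 2, 4, 6

Weights: 1 ge L, 2 du: H, 3 na L, 4 di L, 5 lad L, 6 le L, 7 ti L, 8 ba:g H.
Parse right to left (heavy = foot alone; LL = one foot; stranded L unfooted): ge (ˈdu:) na (ˈdi.lad) (ˈle.ti) (ˈba:g).
Foot heads: 2, 4, 6, 8.
Primary stress on the rightmost head = syllable 8.
Secondary stress on 2, 4, 6: ge.ˌdu:.na.ˌdi.lad.ˌle.ti.ˈba:g.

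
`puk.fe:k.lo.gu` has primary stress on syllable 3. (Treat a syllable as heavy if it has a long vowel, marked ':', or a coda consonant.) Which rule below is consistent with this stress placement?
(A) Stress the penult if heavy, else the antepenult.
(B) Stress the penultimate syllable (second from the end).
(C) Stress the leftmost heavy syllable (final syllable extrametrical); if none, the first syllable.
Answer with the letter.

B

Rule A → syllable 2 (observed: 3).
Rule B → syllable 3 ✓.
Rule C → syllable 1 (observed: 3).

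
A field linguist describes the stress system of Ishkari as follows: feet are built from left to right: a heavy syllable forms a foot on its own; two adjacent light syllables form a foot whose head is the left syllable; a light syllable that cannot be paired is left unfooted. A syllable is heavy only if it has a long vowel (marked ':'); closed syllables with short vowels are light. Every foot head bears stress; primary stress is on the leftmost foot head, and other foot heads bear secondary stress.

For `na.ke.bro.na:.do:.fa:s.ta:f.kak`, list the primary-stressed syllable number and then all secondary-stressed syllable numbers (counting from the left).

Weights: 1 na L, 2 ke L, 3 bro L, 4 na: H, 5 do: H, 6 fa:s H, 7 ta:f H, 8 kak L.
Parse left to right (heavy = foot alone; LL = one foot; stranded L unfooted): (ˈna.ke) bro (ˈna:) (ˈdo:) (ˈfa:s) (ˈta:f) kak.
Foot heads: 1, 4, 5, 6, 7.
Primary stress on the leftmost head = syllable 1.
Secondary stress on 4, 5, 6, 7: ˈna.ke.bro.ˌna:.ˌdo:.ˌfa:s.ˌta:f.kak.

primary 1, secondary 4, 5, 6, 7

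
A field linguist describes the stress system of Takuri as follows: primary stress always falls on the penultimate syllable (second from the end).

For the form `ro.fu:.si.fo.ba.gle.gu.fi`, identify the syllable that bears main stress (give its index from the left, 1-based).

The word has 8 syllables; the penultimate syllable (second from the end) is syllable 7 (gu).
Primary stress: syllable 7 → ro.fu:.si.fo.ba.gle.ˈgu.fi.

7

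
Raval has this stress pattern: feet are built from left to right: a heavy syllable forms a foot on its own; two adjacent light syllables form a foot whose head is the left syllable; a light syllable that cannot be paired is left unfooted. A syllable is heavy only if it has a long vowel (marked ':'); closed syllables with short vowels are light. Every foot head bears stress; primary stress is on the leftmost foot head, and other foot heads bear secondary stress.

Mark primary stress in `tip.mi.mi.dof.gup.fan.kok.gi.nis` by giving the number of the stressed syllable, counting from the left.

1

Weights: 1 tip L, 2 mi L, 3 mi L, 4 dof L, 5 gup L, 6 fan L, 7 kok L, 8 gi L, 9 nis L.
Parse left to right (heavy = foot alone; LL = one foot; stranded L unfooted): (ˈtip.mi) (ˈmi.dof) (ˈgup.fan) (ˈkok.gi) nis.
Foot heads: 1, 3, 5, 7.
Primary stress on the leftmost head = syllable 1.
Primary stress: syllable 1 → ˈtip.mi.mi.dof.gup.fan.kok.gi.nis.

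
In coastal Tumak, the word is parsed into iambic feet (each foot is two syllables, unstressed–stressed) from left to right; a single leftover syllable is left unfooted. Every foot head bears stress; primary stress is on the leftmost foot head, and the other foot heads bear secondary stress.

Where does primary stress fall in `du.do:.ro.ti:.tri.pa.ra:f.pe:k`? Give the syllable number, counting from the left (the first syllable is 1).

2

Parse left to right into iambic (σˈσ) feet: (du.ˈdo:) (ro.ˈti:) (tri.ˈpa) (ra:f.ˈpe:k).
Foot heads (stressed positions): 2, 4, 6, 8.
End Rule Leftmost: primary stress on the leftmost head = syllable 2.
Primary stress: syllable 2 → du.ˈdo:.ro.ti:.tri.pa.ra:f.pe:k.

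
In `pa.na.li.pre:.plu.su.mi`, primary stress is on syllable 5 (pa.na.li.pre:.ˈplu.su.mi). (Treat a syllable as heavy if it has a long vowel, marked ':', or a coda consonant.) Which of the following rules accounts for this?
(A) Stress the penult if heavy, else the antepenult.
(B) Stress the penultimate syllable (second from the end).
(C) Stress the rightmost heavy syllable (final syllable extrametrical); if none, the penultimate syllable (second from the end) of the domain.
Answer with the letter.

A

Rule A → syllable 5 ✓.
Rule B → syllable 6 (observed: 5).
Rule C → syllable 4 (observed: 5).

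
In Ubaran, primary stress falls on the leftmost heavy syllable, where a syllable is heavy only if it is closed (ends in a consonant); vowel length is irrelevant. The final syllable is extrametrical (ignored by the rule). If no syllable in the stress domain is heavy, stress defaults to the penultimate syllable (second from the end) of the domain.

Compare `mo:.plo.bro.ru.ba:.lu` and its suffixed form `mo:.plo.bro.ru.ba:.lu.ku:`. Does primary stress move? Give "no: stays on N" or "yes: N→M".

Base `mo:.plo.bro.ru.ba:.lu` (6 syllables):
  The final syllable (6, lu) is extrametrical; the stress domain is syllables 1–5.
  Weights: 1 mo: L, 2 plo L, 3 bro L, 4 ru L, 5 ba: L.
  No heavy syllable in the domain; default to the penultimate syllable (second from the end) of the domain = syllable 4.
  → primary stress on syllable 4.
Suffixed `mo:.plo.bro.ru.ba:.lu.ku:` (7 syllables):
  The final syllable (7, ku:) is extrametrical; the stress domain is syllables 1–6.
  Weights: 1 mo: L, 2 plo L, 3 bro L, 4 ru L, 5 ba: L, 6 lu L.
  No heavy syllable in the domain; default to the penultimate syllable (second from the end) of the domain = syllable 5.
  → primary stress on syllable 5.

yes: 4→5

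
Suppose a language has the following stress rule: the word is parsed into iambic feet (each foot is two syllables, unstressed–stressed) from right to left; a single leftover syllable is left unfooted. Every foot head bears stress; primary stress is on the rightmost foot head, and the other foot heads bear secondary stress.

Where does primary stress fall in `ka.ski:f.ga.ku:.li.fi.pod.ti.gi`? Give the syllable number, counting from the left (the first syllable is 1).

Parse right to left into iambic (σˈσ) feet: ka (ski:f.ˈga) (ku:.ˈli) (fi.ˈpod) (ti.ˈgi). Syllable 1 is left unfooted.
Foot heads (stressed positions): 3, 5, 7, 9.
End Rule Rightmost: primary stress on the rightmost head = syllable 9.
Primary stress: syllable 9 → ka.ski:f.ga.ku:.li.fi.pod.ti.ˈgi.

9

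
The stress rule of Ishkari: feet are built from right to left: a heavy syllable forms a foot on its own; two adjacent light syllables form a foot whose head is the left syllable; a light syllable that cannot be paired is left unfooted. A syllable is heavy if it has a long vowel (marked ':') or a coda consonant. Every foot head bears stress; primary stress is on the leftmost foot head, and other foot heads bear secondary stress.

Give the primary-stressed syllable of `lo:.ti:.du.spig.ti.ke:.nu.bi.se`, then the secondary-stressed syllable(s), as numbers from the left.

primary 1, secondary 2, 4, 6, 8

Weights: 1 lo: H, 2 ti: H, 3 du L, 4 spig H, 5 ti L, 6 ke: H, 7 nu L, 8 bi L, 9 se L.
Parse right to left (heavy = foot alone; LL = one foot; stranded L unfooted): (ˈlo:) (ˈti:) du (ˈspig) ti (ˈke:) nu (ˈbi.se).
Foot heads: 1, 2, 4, 6, 8.
Primary stress on the leftmost head = syllable 1.
Secondary stress on 2, 4, 6, 8: ˈlo:.ˌti:.du.ˌspig.ti.ˌke:.nu.ˌbi.se.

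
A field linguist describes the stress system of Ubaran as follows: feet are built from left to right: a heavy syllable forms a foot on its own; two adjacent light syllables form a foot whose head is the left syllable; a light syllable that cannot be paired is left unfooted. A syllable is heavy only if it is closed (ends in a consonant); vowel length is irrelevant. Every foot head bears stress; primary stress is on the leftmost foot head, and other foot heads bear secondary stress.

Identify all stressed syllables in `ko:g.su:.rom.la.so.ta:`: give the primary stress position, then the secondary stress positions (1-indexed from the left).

primary 1, secondary 3, 4

Weights: 1 ko:g H, 2 su: L, 3 rom H, 4 la L, 5 so L, 6 ta: L.
Parse left to right (heavy = foot alone; LL = one foot; stranded L unfooted): (ˈko:g) su: (ˈrom) (ˈla.so) ta:.
Foot heads: 1, 3, 4.
Primary stress on the leftmost head = syllable 1.
Secondary stress on 3, 4: ˈko:g.su:.ˌrom.ˌla.so.ta:.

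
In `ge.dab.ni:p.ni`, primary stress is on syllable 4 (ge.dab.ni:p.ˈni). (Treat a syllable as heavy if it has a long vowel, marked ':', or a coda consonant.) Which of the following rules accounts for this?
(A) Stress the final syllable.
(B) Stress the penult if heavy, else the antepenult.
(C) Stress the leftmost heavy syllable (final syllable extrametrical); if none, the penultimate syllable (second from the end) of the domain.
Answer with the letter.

A

Rule A → syllable 4 ✓.
Rule B → syllable 3 (observed: 4).
Rule C → syllable 2 (observed: 4).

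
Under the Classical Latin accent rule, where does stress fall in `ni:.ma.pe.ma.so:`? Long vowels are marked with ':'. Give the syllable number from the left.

3

Classical Latin: stress the penult if heavy (long vowel or closed), else the antepenult.
Weights: 3 pe L, 4 ma L, 5 so: H.
The penult (syllable 4, ma) is light, so stress falls on the antepenult (syllable 3, pe).
Stress on syllable 3: ni:.ma.ˈpe.ma.so:.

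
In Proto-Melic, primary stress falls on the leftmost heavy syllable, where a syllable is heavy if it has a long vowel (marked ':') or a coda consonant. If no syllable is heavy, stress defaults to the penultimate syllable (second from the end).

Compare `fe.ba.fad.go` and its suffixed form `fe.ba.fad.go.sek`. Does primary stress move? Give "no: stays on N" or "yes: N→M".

Base `fe.ba.fad.go` (4 syllables):
  Weights: 1 fe L, 2 ba L, 3 fad H, 4 go L.
  Heavy syllables in the domain: 3. The leftmost is syllable 3 (fad).
  → primary stress on syllable 3.
Suffixed `fe.ba.fad.go.sek` (5 syllables):
  Weights: 1 fe L, 2 ba L, 3 fad H, 4 go L, 5 sek H.
  Heavy syllables in the domain: 3, 5. The leftmost is syllable 3 (fad).
  → primary stress on syllable 3.

no: stays on 3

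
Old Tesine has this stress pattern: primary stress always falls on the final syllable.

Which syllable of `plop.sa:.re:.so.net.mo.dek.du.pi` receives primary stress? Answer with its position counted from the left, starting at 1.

The word has 9 syllables; the final syllable is syllable 9 (pi).
Primary stress: syllable 9 → plop.sa:.re:.so.net.mo.dek.du.ˈpi.

9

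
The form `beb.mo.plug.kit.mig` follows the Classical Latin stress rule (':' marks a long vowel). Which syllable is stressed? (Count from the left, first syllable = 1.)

4

Classical Latin: stress the penult if heavy (long vowel or closed), else the antepenult.
Weights: 3 plug H, 4 kit H, 5 mig H.
The penult (syllable 4, kit) is heavy, so it takes stress.
Stress on syllable 4: beb.mo.plug.ˈkit.mig.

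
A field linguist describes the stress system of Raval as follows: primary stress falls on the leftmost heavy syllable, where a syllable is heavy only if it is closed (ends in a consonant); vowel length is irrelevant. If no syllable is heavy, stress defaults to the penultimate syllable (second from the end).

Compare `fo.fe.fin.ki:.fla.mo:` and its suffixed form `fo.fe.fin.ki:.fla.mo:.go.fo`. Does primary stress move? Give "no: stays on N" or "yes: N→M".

Base `fo.fe.fin.ki:.fla.mo:` (6 syllables):
  Weights: 1 fo L, 2 fe L, 3 fin H, 4 ki: L, 5 fla L, 6 mo: L.
  Heavy syllables in the domain: 3. The leftmost is syllable 3 (fin).
  → primary stress on syllable 3.
Suffixed `fo.fe.fin.ki:.fla.mo:.go.fo` (8 syllables):
  Weights: 1 fo L, 2 fe L, 3 fin H, 4 ki: L, 5 fla L, 6 mo: L, 7 go L, 8 fo L.
  Heavy syllables in the domain: 3. The leftmost is syllable 3 (fin).
  → primary stress on syllable 3.

no: stays on 3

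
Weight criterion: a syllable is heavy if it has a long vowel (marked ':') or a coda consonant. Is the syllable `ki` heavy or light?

light

`ki`: short vowel, open (no coda). Short vowel, open → light.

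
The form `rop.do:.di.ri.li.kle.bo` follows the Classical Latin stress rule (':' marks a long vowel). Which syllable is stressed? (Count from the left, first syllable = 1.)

Classical Latin: stress the penult if heavy (long vowel or closed), else the antepenult.
Weights: 5 li L, 6 kle L, 7 bo L.
The penult (syllable 6, kle) is light, so stress falls on the antepenult (syllable 5, li).
Stress on syllable 5: rop.do:.di.ri.ˈli.kle.bo.

5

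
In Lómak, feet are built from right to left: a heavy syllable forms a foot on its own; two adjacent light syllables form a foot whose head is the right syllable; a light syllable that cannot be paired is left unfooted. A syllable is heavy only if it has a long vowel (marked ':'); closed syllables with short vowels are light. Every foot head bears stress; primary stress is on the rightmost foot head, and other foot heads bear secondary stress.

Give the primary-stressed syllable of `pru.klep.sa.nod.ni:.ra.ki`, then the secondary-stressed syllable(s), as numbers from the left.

primary 7, secondary 2, 4, 5

Weights: 1 pru L, 2 klep L, 3 sa L, 4 nod L, 5 ni: H, 6 ra L, 7 ki L.
Parse right to left (heavy = foot alone; LL = one foot; stranded L unfooted): (pru.ˈklep) (sa.ˈnod) (ˈni:) (ra.ˈki).
Foot heads: 2, 4, 5, 7.
Primary stress on the rightmost head = syllable 7.
Secondary stress on 2, 4, 5: pru.ˌklep.sa.ˌnod.ˌni:.ra.ˈki.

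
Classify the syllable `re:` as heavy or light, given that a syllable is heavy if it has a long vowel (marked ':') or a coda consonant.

`re:`: long vowel, open (no coda). Long vowel → heavy.

heavy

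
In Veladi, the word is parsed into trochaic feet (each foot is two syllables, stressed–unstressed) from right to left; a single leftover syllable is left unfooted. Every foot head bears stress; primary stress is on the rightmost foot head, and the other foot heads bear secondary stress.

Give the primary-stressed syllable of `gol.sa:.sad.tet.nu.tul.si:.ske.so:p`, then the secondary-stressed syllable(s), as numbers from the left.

Parse right to left into trochaic (ˈσσ) feet: gol (ˈsa:.sad) (ˈtet.nu) (ˈtul.si:) (ˈske.so:p). Syllable 1 is left unfooted.
Foot heads (stressed positions): 2, 4, 6, 8.
End Rule Rightmost: primary stress on the rightmost head = syllable 8.
Secondary stress on 2, 4, 6: gol.ˌsa:.sad.ˌtet.nu.ˌtul.si:.ˈske.so:p.

primary 8, secondary 2, 4, 6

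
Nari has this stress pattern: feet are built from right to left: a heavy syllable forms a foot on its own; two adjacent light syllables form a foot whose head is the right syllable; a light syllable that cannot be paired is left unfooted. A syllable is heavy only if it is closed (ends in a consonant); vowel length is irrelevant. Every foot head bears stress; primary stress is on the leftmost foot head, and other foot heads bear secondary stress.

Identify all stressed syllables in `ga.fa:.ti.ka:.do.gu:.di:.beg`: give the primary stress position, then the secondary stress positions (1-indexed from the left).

Weights: 1 ga L, 2 fa: L, 3 ti L, 4 ka: L, 5 do L, 6 gu: L, 7 di: L, 8 beg H.
Parse right to left (heavy = foot alone; LL = one foot; stranded L unfooted): ga (fa:.ˈti) (ka:.ˈdo) (gu:.ˈdi:) (ˈbeg).
Foot heads: 3, 5, 7, 8.
Primary stress on the leftmost head = syllable 3.
Secondary stress on 5, 7, 8: ga.fa:.ˈti.ka:.ˌdo.gu:.ˌdi:.ˌbeg.

primary 3, secondary 5, 7, 8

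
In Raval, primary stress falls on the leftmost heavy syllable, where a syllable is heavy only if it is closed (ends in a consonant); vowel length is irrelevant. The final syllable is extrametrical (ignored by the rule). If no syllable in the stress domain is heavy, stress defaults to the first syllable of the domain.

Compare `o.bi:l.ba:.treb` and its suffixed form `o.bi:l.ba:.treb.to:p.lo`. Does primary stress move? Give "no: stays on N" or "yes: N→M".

Base `o.bi:l.ba:.treb` (4 syllables):
  The final syllable (4, treb) is extrametrical; the stress domain is syllables 1–3.
  Weights: 1 o L, 2 bi:l H, 3 ba: L.
  Heavy syllables in the domain: 2. The leftmost is syllable 2 (bi:l).
  → primary stress on syllable 2.
Suffixed `o.bi:l.ba:.treb.to:p.lo` (6 syllables):
  The final syllable (6, lo) is extrametrical; the stress domain is syllables 1–5.
  Weights: 1 o L, 2 bi:l H, 3 ba: L, 4 treb H, 5 to:p H.
  Heavy syllables in the domain: 2, 4, 5. The leftmost is syllable 2 (bi:l).
  → primary stress on syllable 2.

no: stays on 2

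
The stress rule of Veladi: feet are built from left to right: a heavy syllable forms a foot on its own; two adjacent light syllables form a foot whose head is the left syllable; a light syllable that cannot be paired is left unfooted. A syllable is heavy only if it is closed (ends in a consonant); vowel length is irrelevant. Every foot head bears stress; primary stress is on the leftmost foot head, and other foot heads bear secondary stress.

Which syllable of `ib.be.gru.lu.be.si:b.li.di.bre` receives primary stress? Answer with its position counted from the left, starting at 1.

1

Weights: 1 ib H, 2 be L, 3 gru L, 4 lu L, 5 be L, 6 si:b H, 7 li L, 8 di L, 9 bre L.
Parse left to right (heavy = foot alone; LL = one foot; stranded L unfooted): (ˈib) (ˈbe.gru) (ˈlu.be) (ˈsi:b) (ˈli.di) bre.
Foot heads: 1, 2, 4, 6, 7.
Primary stress on the leftmost head = syllable 1.
Primary stress: syllable 1 → ˈib.be.gru.lu.be.si:b.li.di.bre.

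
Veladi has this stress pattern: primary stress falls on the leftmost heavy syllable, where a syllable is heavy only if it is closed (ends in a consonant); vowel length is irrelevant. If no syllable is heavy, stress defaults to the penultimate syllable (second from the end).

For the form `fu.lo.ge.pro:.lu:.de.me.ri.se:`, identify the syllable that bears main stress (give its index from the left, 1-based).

Weights: 1 fu L, 2 lo L, 3 ge L, 4 pro: L, 5 lu: L, 6 de L, 7 me L, 8 ri L, 9 se: L.
No heavy syllable in the domain; default to the penultimate syllable (second from the end) = syllable 8.
Primary stress: syllable 8 → fu.lo.ge.pro:.lu:.de.me.ˈri.se:.

8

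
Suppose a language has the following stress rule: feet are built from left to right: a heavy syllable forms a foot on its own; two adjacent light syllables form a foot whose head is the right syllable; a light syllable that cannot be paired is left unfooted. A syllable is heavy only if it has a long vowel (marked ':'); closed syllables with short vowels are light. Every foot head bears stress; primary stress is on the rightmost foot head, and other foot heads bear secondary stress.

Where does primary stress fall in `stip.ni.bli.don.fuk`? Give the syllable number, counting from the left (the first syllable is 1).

4

Weights: 1 stip L, 2 ni L, 3 bli L, 4 don L, 5 fuk L.
Parse left to right (heavy = foot alone; LL = one foot; stranded L unfooted): (stip.ˈni) (bli.ˈdon) fuk.
Foot heads: 2, 4.
Primary stress on the rightmost head = syllable 4.
Primary stress: syllable 4 → stip.ni.bli.ˈdon.fuk.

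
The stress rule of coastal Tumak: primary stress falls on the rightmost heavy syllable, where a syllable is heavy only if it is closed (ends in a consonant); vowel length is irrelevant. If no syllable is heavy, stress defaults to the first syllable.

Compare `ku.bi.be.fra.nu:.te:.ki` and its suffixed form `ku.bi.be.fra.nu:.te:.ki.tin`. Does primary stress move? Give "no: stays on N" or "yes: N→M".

Base `ku.bi.be.fra.nu:.te:.ki` (7 syllables):
  Weights: 1 ku L, 2 bi L, 3 be L, 4 fra L, 5 nu: L, 6 te: L, 7 ki L.
  No heavy syllable in the domain; default to the first syllable = syllable 1.
  → primary stress on syllable 1.
Suffixed `ku.bi.be.fra.nu:.te:.ki.tin` (8 syllables):
  Weights: 1 ku L, 2 bi L, 3 be L, 4 fra L, 5 nu: L, 6 te: L, 7 ki L, 8 tin H.
  Heavy syllables in the domain: 8. The rightmost is syllable 8 (tin).
  → primary stress on syllable 8.

yes: 1→8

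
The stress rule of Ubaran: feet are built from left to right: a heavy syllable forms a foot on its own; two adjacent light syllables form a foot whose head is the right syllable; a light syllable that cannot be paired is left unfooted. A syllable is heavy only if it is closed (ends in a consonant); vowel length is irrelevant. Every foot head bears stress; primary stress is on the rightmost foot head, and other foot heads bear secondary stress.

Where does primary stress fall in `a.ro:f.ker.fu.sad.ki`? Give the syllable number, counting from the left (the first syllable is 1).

5

Weights: 1 a L, 2 ro:f H, 3 ker H, 4 fu L, 5 sad H, 6 ki L.
Parse left to right (heavy = foot alone; LL = one foot; stranded L unfooted): a (ˈro:f) (ˈker) fu (ˈsad) ki.
Foot heads: 2, 3, 5.
Primary stress on the rightmost head = syllable 5.
Primary stress: syllable 5 → a.ro:f.ker.fu.ˈsad.ki.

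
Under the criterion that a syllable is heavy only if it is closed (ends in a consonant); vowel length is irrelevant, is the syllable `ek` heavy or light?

`ek`: short vowel, closed (coda /k/). Closed (coda /k/) → heavy.

heavy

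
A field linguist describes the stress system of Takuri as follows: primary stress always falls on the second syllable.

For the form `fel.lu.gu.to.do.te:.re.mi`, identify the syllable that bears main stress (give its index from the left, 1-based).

The word has 8 syllables; the second syllable is syllable 2 (lu).
Primary stress: syllable 2 → fel.ˈlu.gu.to.do.te:.re.mi.

2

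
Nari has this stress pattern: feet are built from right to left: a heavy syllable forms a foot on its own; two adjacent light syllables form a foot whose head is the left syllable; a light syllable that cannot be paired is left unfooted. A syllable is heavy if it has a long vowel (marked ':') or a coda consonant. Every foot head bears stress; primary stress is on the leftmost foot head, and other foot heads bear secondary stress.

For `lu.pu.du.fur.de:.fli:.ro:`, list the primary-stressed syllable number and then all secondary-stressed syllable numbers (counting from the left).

Weights: 1 lu L, 2 pu L, 3 du L, 4 fur H, 5 de: H, 6 fli: H, 7 ro: H.
Parse right to left (heavy = foot alone; LL = one foot; stranded L unfooted): lu (ˈpu.du) (ˈfur) (ˈde:) (ˈfli:) (ˈro:).
Foot heads: 2, 4, 5, 6, 7.
Primary stress on the leftmost head = syllable 2.
Secondary stress on 4, 5, 6, 7: lu.ˈpu.du.ˌfur.ˌde:.ˌfli:.ˌro:.

primary 2, secondary 4, 5, 6, 7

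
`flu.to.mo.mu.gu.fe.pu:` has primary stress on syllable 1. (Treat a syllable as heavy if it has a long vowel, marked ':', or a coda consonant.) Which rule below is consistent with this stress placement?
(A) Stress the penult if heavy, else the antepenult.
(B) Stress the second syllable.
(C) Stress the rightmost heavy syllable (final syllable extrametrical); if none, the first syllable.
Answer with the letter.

Rule A → syllable 5 (observed: 1).
Rule B → syllable 2 (observed: 1).
Rule C → syllable 1 ✓.

C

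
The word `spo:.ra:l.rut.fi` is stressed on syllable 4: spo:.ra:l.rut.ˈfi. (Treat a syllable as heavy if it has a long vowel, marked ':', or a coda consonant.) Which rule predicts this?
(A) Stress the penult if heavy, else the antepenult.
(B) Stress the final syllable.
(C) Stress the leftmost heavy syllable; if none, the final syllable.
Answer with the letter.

B

Rule A → syllable 3 (observed: 4).
Rule B → syllable 4 ✓.
Rule C → syllable 1 (observed: 4).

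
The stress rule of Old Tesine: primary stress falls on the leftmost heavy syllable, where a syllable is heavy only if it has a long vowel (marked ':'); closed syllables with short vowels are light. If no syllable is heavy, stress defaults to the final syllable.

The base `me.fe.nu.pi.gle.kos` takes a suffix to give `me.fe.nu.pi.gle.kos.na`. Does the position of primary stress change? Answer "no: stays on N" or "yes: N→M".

yes: 6→7

Base `me.fe.nu.pi.gle.kos` (6 syllables):
  Weights: 1 me L, 2 fe L, 3 nu L, 4 pi L, 5 gle L, 6 kos L.
  No heavy syllable in the domain; default to the final syllable = syllable 6.
  → primary stress on syllable 6.
Suffixed `me.fe.nu.pi.gle.kos.na` (7 syllables):
  Weights: 1 me L, 2 fe L, 3 nu L, 4 pi L, 5 gle L, 6 kos L, 7 na L.
  No heavy syllable in the domain; default to the final syllable = syllable 7.
  → primary stress on syllable 7.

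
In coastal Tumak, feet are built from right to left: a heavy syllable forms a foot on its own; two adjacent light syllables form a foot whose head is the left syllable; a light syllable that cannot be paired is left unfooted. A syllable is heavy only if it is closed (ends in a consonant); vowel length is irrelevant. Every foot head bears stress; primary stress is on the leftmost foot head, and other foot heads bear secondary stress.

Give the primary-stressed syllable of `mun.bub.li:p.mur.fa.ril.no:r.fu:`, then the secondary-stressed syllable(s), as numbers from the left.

Weights: 1 mun H, 2 bub H, 3 li:p H, 4 mur H, 5 fa L, 6 ril H, 7 no:r H, 8 fu: L.
Parse right to left (heavy = foot alone; LL = one foot; stranded L unfooted): (ˈmun) (ˈbub) (ˈli:p) (ˈmur) fa (ˈril) (ˈno:r) fu:.
Foot heads: 1, 2, 3, 4, 6, 7.
Primary stress on the leftmost head = syllable 1.
Secondary stress on 2, 3, 4, 6, 7: ˈmun.ˌbub.ˌli:p.ˌmur.fa.ˌril.ˌno:r.fu:.

primary 1, secondary 2, 3, 4, 6, 7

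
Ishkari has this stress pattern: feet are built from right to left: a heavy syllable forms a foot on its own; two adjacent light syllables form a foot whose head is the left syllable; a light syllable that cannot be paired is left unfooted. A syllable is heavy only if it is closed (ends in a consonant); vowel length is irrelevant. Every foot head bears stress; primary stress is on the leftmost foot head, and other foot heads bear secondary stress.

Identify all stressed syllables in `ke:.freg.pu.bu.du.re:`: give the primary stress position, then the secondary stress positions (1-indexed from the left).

Weights: 1 ke: L, 2 freg H, 3 pu L, 4 bu L, 5 du L, 6 re: L.
Parse right to left (heavy = foot alone; LL = one foot; stranded L unfooted): ke: (ˈfreg) (ˈpu.bu) (ˈdu.re:).
Foot heads: 2, 3, 5.
Primary stress on the leftmost head = syllable 2.
Secondary stress on 3, 5: ke:.ˈfreg.ˌpu.bu.ˌdu.re:.

primary 2, secondary 3, 5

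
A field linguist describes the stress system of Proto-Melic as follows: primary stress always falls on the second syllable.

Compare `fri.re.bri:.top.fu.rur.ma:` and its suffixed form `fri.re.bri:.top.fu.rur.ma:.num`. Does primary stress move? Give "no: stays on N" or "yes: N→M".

Base `fri.re.bri:.top.fu.rur.ma:` (7 syllables):
  The word has 7 syllables; the second syllable is syllable 2 (re).
  → primary stress on syllable 2.
Suffixed `fri.re.bri:.top.fu.rur.ma:.num` (8 syllables):
  The word has 8 syllables; the second syllable is syllable 2 (re).
  → primary stress on syllable 2.

no: stays on 2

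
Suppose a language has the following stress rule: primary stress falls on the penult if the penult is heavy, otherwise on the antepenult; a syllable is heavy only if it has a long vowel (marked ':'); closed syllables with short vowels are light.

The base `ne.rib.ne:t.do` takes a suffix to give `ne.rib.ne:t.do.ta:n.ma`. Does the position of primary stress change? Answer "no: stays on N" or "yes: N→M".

yes: 3→5

Base `ne.rib.ne:t.do` (4 syllables):
  Weights: 2 rib L, 3 ne:t H, 4 do L.
  The penult (syllable 3, ne:t) is heavy, so it takes stress.
  → primary stress on syllable 3.
Suffixed `ne.rib.ne:t.do.ta:n.ma` (6 syllables):
  Weights: 4 do L, 5 ta:n H, 6 ma L.
  The penult (syllable 5, ta:n) is heavy, so it takes stress.
  → primary stress on syllable 5.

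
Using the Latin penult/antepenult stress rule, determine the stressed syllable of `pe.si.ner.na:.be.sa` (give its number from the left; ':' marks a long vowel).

4

Classical Latin: stress the penult if heavy (long vowel or closed), else the antepenult.
Weights: 4 na: H, 5 be L, 6 sa L.
The penult (syllable 5, be) is light, so stress falls on the antepenult (syllable 4, na:).
Stress on syllable 4: pe.si.ner.ˈna:.be.sa.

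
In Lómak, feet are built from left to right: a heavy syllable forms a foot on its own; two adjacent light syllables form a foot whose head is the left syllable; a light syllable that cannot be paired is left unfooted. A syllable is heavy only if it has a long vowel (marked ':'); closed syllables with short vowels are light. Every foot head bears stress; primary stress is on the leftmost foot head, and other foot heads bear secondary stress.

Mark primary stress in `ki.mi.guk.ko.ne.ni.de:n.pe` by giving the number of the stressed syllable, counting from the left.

1

Weights: 1 ki L, 2 mi L, 3 guk L, 4 ko L, 5 ne L, 6 ni L, 7 de:n H, 8 pe L.
Parse left to right (heavy = foot alone; LL = one foot; stranded L unfooted): (ˈki.mi) (ˈguk.ko) (ˈne.ni) (ˈde:n) pe.
Foot heads: 1, 3, 5, 7.
Primary stress on the leftmost head = syllable 1.
Primary stress: syllable 1 → ˈki.mi.guk.ko.ne.ni.de:n.pe.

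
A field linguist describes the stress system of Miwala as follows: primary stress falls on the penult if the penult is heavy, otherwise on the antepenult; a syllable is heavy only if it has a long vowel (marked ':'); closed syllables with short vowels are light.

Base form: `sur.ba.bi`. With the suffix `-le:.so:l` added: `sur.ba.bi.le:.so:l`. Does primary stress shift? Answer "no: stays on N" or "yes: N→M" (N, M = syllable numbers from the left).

yes: 1→4

Base `sur.ba.bi` (3 syllables):
  Weights: 1 sur L, 2 ba L, 3 bi L.
  The penult (syllable 2, ba) is light, so stress falls on the antepenult (syllable 1, sur).
  → primary stress on syllable 1.
Suffixed `sur.ba.bi.le:.so:l` (5 syllables):
  Weights: 3 bi L, 4 le: H, 5 so:l H.
  The penult (syllable 4, le:) is heavy, so it takes stress.
  → primary stress on syllable 4.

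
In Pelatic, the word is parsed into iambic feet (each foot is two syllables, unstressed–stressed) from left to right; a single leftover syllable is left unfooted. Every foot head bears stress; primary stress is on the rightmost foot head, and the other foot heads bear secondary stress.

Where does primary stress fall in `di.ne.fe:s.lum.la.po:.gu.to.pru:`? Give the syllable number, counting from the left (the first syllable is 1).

Parse left to right into iambic (σˈσ) feet: (di.ˈne) (fe:s.ˈlum) (la.ˈpo:) (gu.ˈto) pru:. Syllable 9 is left unfooted.
Foot heads (stressed positions): 2, 4, 6, 8.
End Rule Rightmost: primary stress on the rightmost head = syllable 8.
Primary stress: syllable 8 → di.ne.fe:s.lum.la.po:.gu.ˈto.pru:.

8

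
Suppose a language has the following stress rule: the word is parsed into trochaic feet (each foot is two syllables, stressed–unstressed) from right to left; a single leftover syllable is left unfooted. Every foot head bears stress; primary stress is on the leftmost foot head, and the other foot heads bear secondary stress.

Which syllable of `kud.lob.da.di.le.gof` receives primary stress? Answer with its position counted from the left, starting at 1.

1

Parse right to left into trochaic (ˈσσ) feet: (ˈkud.lob) (ˈda.di) (ˈle.gof).
Foot heads (stressed positions): 1, 3, 5.
End Rule Leftmost: primary stress on the leftmost head = syllable 1.
Primary stress: syllable 1 → ˈkud.lob.da.di.le.gof.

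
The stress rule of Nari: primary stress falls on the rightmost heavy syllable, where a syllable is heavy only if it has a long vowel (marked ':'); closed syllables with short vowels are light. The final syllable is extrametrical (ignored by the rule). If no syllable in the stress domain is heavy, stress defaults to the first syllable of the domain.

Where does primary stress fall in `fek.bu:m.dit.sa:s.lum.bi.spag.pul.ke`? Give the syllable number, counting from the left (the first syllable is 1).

4

The final syllable (9, ke) is extrametrical; the stress domain is syllables 1–8.
Weights: 1 fek L, 2 bu:m H, 3 dit L, 4 sa:s H, 5 lum L, 6 bi L, 7 spag L, 8 pul L.
Heavy syllables in the domain: 2, 4. The rightmost is syllable 4 (sa:s).
Primary stress: syllable 4 → fek.bu:m.dit.ˈsa:s.lum.bi.spag.pul.ke.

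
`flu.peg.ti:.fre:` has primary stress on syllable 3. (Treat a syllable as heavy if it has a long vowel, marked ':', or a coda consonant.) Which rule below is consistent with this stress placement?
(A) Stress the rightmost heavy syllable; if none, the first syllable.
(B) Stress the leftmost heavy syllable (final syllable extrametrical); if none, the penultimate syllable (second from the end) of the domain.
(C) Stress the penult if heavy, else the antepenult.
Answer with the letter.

Rule A → syllable 4 (observed: 3).
Rule B → syllable 2 (observed: 3).
Rule C → syllable 3 ✓.

C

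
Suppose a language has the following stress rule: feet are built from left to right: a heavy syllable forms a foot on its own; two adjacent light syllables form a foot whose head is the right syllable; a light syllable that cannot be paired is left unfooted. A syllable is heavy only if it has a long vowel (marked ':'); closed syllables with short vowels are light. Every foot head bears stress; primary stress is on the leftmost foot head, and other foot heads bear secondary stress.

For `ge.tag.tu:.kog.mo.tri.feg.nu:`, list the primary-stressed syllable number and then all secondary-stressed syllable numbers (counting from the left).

Weights: 1 ge L, 2 tag L, 3 tu: H, 4 kog L, 5 mo L, 6 tri L, 7 feg L, 8 nu: H.
Parse left to right (heavy = foot alone; LL = one foot; stranded L unfooted): (ge.ˈtag) (ˈtu:) (kog.ˈmo) (tri.ˈfeg) (ˈnu:).
Foot heads: 2, 3, 5, 7, 8.
Primary stress on the leftmost head = syllable 2.
Secondary stress on 3, 5, 7, 8: ge.ˈtag.ˌtu:.kog.ˌmo.tri.ˌfeg.ˌnu:.

primary 2, secondary 3, 5, 7, 8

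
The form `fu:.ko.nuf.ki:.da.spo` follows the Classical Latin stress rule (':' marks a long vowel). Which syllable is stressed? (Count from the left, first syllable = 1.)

4

Classical Latin: stress the penult if heavy (long vowel or closed), else the antepenult.
Weights: 4 ki: H, 5 da L, 6 spo L.
The penult (syllable 5, da) is light, so stress falls on the antepenult (syllable 4, ki:).
Stress on syllable 4: fu:.ko.nuf.ˈki:.da.spo.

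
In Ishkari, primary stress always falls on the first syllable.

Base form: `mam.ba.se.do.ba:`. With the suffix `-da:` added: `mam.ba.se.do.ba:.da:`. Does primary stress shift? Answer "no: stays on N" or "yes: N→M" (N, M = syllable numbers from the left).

Base `mam.ba.se.do.ba:` (5 syllables):
  The word has 5 syllables; the first syllable is syllable 1 (mam).
  → primary stress on syllable 1.
Suffixed `mam.ba.se.do.ba:.da:` (6 syllables):
  The word has 6 syllables; the first syllable is syllable 1 (mam).
  → primary stress on syllable 1.

no: stays on 1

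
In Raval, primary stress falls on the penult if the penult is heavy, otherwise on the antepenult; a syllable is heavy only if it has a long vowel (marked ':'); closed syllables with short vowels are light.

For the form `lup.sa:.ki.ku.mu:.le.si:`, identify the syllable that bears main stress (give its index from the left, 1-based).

5

Weights: 5 mu: H, 6 le L, 7 si: H.
The penult (syllable 6, le) is light, so stress falls on the antepenult (syllable 5, mu:).
Primary stress: syllable 5 → lup.sa:.ki.ku.ˈmu:.le.si:.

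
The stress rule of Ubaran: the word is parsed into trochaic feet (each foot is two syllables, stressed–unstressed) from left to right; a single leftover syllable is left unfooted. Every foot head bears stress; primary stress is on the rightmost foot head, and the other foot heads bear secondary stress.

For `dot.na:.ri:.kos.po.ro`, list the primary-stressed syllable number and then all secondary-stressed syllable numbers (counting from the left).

Parse left to right into trochaic (ˈσσ) feet: (ˈdot.na:) (ˈri:.kos) (ˈpo.ro).
Foot heads (stressed positions): 1, 3, 5.
End Rule Rightmost: primary stress on the rightmost head = syllable 5.
Secondary stress on 1, 3: ˌdot.na:.ˌri:.kos.ˈpo.ro.

primary 5, secondary 1, 3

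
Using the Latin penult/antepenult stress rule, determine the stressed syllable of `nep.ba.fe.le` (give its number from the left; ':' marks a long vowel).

2

Classical Latin: stress the penult if heavy (long vowel or closed), else the antepenult.
Weights: 2 ba L, 3 fe L, 4 le L.
The penult (syllable 3, fe) is light, so stress falls on the antepenult (syllable 2, ba).
Stress on syllable 2: nep.ˈba.fe.le.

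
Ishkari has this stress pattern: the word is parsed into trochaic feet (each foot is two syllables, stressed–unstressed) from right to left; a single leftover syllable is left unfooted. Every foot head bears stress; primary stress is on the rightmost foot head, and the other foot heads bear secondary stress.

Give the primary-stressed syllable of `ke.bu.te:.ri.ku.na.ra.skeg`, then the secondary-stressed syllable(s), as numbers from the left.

Parse right to left into trochaic (ˈσσ) feet: (ˈke.bu) (ˈte:.ri) (ˈku.na) (ˈra.skeg).
Foot heads (stressed positions): 1, 3, 5, 7.
End Rule Rightmost: primary stress on the rightmost head = syllable 7.
Secondary stress on 1, 3, 5: ˌke.bu.ˌte:.ri.ˌku.na.ˈra.skeg.

primary 7, secondary 1, 3, 5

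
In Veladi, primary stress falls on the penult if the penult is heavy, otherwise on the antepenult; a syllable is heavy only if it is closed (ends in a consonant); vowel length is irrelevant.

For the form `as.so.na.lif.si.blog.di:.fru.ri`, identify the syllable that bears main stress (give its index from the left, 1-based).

Weights: 7 di: L, 8 fru L, 9 ri L.
The penult (syllable 8, fru) is light, so stress falls on the antepenult (syllable 7, di:).
Primary stress: syllable 7 → as.so.na.lif.si.blog.ˈdi:.fru.ri.

7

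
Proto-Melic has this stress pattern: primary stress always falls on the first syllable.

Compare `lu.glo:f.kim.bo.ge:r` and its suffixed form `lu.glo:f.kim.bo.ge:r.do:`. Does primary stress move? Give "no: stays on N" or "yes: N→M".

no: stays on 1

Base `lu.glo:f.kim.bo.ge:r` (5 syllables):
  The word has 5 syllables; the first syllable is syllable 1 (lu).
  → primary stress on syllable 1.
Suffixed `lu.glo:f.kim.bo.ge:r.do:` (6 syllables):
  The word has 6 syllables; the first syllable is syllable 1 (lu).
  → primary stress on syllable 1.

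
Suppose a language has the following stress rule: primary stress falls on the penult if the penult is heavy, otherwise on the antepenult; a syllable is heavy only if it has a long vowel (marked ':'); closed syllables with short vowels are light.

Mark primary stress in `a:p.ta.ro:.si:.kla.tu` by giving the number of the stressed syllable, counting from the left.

Weights: 4 si: H, 5 kla L, 6 tu L.
The penult (syllable 5, kla) is light, so stress falls on the antepenult (syllable 4, si:).
Primary stress: syllable 4 → a:p.ta.ro:.ˈsi:.kla.tu.

4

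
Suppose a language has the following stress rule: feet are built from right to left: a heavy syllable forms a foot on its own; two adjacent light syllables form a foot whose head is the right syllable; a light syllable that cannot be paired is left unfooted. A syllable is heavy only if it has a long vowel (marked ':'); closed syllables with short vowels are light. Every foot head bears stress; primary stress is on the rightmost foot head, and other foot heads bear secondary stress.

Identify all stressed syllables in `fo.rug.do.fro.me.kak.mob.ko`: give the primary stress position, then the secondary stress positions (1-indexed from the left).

primary 8, secondary 2, 4, 6

Weights: 1 fo L, 2 rug L, 3 do L, 4 fro L, 5 me L, 6 kak L, 7 mob L, 8 ko L.
Parse right to left (heavy = foot alone; LL = one foot; stranded L unfooted): (fo.ˈrug) (do.ˈfro) (me.ˈkak) (mob.ˈko).
Foot heads: 2, 4, 6, 8.
Primary stress on the rightmost head = syllable 8.
Secondary stress on 2, 4, 6: fo.ˌrug.do.ˌfro.me.ˌkak.mob.ˈko.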